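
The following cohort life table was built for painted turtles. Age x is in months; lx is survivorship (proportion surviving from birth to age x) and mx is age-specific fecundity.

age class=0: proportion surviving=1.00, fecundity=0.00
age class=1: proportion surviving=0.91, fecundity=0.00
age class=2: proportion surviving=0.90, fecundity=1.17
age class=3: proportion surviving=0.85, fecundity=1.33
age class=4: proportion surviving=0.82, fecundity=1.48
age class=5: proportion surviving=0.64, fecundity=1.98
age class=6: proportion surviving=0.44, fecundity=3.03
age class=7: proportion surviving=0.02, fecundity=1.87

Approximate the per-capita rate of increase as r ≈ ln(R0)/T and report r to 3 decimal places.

R0 = Σ lx·mx = 0 + 0 + 1.053 + 1.1305 + 1.2136 + 1.2672 + 1.3332 + 0.0374 = 6.0349
Σ x·lx·mx = 24.9489; T = 24.9489/6.0349 = 4.1341…
r ≈ ln(R0)/T = ln(6.0349)/4.1341… = 0.43481… → 0.435

0.435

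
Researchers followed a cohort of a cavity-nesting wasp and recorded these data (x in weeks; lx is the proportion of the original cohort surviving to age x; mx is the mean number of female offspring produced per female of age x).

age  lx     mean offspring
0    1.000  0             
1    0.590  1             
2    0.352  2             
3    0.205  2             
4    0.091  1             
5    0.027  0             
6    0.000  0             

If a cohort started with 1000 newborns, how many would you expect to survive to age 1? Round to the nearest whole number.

Expected survivors = N0 · l_1 = 1000 × 0.590 = 590 → 590

590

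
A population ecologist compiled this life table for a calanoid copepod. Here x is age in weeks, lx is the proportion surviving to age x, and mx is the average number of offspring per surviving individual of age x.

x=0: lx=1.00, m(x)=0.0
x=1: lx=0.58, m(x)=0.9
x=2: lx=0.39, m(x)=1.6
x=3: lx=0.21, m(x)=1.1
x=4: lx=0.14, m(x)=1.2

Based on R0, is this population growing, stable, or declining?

growing

R0 = Σ lx·mx = 0 + 0.522 + 0.624 + 0.231 + 0.168 = 1.545
R0 > 1, so the population is growing.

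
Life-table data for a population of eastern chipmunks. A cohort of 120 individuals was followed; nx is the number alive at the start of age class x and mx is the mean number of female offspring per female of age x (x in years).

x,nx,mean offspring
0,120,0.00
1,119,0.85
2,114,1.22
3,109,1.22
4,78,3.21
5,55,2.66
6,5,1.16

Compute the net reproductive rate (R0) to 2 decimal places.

6.46

lx = nx/n0 = nx/120: 1, 0.99167…, 0.95, 0.90833…, 0.65, 0.45833…, 0.04167…
lx·mx by age: 0, 0.842917…, 1.159, 1.108167…, 2.0865, 1.219167…, 0.048333…
R0 = Σ lx·mx = 6.464083… → 6.46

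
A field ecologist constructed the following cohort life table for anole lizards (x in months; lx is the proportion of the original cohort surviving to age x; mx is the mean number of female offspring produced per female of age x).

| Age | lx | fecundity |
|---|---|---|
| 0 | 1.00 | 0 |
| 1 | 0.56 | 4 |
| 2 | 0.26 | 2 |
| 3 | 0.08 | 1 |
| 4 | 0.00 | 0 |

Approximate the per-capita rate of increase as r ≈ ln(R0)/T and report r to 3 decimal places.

0.842

R0 = Σ lx·mx = 0 + 2.24 + 0.52 + 0.08 + 0 = 2.84
Σ x·lx·mx = 3.52; T = 3.52/2.84 = 1.23944…
r ≈ ln(R0)/T = ln(2.84)/1.23944… = 0.84216… → 0.842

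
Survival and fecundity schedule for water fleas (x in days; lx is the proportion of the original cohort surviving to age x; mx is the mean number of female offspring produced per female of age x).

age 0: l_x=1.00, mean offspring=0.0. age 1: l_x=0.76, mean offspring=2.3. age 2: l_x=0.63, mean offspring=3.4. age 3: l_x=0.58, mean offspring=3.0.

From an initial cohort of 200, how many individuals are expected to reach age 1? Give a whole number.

152

Expected survivors = N0 · l_1 = 200 × 0.76 = 152 → 152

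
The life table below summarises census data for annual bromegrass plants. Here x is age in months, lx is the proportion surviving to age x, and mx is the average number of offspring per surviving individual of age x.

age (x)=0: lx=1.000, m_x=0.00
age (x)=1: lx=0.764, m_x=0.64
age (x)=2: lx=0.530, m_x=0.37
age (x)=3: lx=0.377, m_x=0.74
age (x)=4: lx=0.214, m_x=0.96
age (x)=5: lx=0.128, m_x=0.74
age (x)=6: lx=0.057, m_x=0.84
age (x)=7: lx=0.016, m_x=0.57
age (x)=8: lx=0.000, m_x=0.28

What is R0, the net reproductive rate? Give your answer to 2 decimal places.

lx·mx by age: 0, 0.48896, 0.1961, 0.27898, 0.20544, 0.09472, 0.04788, 0.00912, 0
R0 = Σ lx·mx = 1.3212 → 1.32

1.32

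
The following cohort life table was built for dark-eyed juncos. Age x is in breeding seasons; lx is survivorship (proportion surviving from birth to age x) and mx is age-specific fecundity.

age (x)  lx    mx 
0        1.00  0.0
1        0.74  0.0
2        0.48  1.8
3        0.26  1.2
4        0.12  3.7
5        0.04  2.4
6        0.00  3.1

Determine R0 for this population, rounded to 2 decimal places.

1.72

lx·mx by age: 0, 0, 0.864, 0.312, 0.444, 0.096, 0
R0 = Σ lx·mx = 1.716 → 1.72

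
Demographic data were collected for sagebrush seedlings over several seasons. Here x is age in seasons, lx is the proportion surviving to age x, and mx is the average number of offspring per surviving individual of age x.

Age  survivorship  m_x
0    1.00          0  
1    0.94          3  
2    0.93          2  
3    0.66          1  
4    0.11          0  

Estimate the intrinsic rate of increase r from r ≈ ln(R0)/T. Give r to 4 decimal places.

R0 = Σ lx·mx = 0 + 2.82 + 1.86 + 0.66 + 0 = 5.34
Σ x·lx·mx = 8.52; T = 8.52/5.34 = 1.59551…
r ≈ ln(R0)/T = ln(5.34)/1.59551… = 1.049965… → 1.0500

1.0500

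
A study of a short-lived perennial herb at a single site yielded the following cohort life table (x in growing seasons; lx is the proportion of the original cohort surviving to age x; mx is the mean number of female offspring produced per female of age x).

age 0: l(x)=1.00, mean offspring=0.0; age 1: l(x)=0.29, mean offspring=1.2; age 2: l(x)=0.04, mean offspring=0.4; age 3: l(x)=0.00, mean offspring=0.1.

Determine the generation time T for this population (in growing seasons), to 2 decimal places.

1.04

lx·mx: 0, 0.348, 0.016, 0 → R0 = 0.364
x·lx·mx: 0, 0.348, 0.032, 0 → Σ = 0.38
T = 0.38 / 0.364 = 1.043956… → 1.04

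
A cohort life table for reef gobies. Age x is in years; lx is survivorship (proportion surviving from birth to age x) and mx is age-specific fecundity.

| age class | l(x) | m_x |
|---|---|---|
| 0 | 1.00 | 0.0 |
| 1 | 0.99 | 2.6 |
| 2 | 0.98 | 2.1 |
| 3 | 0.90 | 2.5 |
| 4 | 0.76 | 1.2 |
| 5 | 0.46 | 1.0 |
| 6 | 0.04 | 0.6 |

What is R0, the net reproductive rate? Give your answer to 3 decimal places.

lx·mx by age: 0, 2.574, 2.058, 2.25, 0.912, 0.46, 0.024
R0 = Σ lx·mx = 8.278 → 8.278

8.278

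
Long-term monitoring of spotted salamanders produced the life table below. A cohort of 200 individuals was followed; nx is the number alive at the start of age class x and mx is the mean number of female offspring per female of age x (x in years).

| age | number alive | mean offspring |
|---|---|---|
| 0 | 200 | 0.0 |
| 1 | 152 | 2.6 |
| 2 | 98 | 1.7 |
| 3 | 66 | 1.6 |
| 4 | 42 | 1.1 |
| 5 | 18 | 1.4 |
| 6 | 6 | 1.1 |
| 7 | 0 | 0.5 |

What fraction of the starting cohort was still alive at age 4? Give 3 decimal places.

l_4 = n_4/n_0 = 42/200 = 0.21 → 0.210

0.210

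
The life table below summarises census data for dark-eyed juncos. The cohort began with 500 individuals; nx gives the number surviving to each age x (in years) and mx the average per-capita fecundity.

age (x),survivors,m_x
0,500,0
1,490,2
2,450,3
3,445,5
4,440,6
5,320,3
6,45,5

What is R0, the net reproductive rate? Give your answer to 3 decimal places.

lx = nx/n0 = nx/500: 1, 0.98, 0.9, 0.89, 0.88, 0.64, 0.09
lx·mx by age: 0, 1.96, 2.7, 4.45, 5.28, 1.92, 0.45
R0 = Σ lx·mx = 16.76 → 16.760

16.760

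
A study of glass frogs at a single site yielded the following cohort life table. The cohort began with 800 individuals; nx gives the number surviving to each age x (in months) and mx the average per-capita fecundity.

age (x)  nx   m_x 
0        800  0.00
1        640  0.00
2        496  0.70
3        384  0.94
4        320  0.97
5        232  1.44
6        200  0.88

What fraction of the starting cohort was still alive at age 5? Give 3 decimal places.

0.290

l_5 = n_5/n_0 = 232/800 = 0.29 → 0.290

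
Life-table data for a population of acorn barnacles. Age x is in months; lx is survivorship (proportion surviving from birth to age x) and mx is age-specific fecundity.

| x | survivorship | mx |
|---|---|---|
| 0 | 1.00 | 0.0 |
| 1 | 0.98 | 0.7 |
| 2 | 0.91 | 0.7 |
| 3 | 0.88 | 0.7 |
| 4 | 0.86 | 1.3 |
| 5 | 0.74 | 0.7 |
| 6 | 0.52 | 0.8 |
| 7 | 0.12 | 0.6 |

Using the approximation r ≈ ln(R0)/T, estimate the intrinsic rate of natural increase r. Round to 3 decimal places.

0.411

R0 = Σ lx·mx = 0 + 0.686 + 0.637 + 0.616 + 1.118 + 0.518 + 0.416 + 0.072 = 4.063
Σ x·lx·mx = 13.87; T = 13.87/4.063 = 3.41373…
r ≈ ln(R0)/T = ln(4.063)/3.41373… = 0.41067… → 0.411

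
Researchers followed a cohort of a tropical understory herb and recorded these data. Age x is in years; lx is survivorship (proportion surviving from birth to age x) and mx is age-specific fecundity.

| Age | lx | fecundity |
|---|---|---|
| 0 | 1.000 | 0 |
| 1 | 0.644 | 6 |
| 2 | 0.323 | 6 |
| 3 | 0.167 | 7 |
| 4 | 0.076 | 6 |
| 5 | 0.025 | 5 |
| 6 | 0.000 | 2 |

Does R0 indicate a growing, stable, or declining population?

R0 = Σ lx·mx = 0 + 3.864 + 1.938 + 1.169 + 0.456 + 0.125 + 0 = 7.552
R0 > 1, so the population is growing.

growing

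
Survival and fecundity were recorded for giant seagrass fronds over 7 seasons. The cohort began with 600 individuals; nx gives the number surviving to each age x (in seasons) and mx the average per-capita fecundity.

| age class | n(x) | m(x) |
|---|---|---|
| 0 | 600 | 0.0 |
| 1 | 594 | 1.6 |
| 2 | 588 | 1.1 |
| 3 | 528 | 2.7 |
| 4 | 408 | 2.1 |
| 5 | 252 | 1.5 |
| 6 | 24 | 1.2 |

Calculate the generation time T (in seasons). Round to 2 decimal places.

lx = nx/n0 = nx/600: 1, 0.99, 0.98, 0.88, 0.68, 0.42, 0.04
lx·mx: 0, 1.584, 1.078, 2.376, 1.428, 0.63, 0.048 → R0 = 7.144
x·lx·mx: 0, 1.584, 2.156, 7.128, 5.712, 3.15, 0.288 → Σ = 20.018
T = 20.018 / 7.144 = 2.802072… → 2.80

2.80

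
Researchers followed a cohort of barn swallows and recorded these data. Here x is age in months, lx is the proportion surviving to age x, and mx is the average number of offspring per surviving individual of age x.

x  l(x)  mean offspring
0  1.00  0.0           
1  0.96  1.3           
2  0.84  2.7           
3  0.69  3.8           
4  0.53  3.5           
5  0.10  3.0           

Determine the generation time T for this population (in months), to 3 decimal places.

2.722

lx·mx: 0, 1.248, 2.268, 2.622, 1.855, 0.3 → R0 = 8.293
x·lx·mx: 0, 1.248, 4.536, 7.866, 7.42, 1.5 → Σ = 22.57
T = 22.57 / 8.293 = 2.721572… → 2.722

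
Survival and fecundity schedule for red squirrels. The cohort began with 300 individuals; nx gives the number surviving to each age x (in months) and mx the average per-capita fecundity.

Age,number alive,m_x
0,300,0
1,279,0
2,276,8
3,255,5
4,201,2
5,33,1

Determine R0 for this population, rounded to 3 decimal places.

lx = nx/n0 = nx/300: 1, 0.93, 0.92, 0.85, 0.67, 0.11
lx·mx by age: 0, 0, 7.36, 4.25, 1.34, 0.11
R0 = Σ lx·mx = 13.06 → 13.060

13.060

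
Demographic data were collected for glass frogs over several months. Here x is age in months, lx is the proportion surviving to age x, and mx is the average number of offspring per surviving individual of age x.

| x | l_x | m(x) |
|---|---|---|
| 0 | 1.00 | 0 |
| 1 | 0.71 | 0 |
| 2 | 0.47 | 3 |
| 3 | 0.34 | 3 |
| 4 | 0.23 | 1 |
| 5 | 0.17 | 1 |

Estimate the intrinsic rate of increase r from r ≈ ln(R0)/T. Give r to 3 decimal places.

0.385

R0 = Σ lx·mx = 0 + 0 + 1.41 + 1.02 + 0.23 + 0.17 = 2.83
Σ x·lx·mx = 7.65; T = 7.65/2.83 = 2.70318…
r ≈ ln(R0)/T = ln(2.83)/2.70318… = 0.38483… → 0.385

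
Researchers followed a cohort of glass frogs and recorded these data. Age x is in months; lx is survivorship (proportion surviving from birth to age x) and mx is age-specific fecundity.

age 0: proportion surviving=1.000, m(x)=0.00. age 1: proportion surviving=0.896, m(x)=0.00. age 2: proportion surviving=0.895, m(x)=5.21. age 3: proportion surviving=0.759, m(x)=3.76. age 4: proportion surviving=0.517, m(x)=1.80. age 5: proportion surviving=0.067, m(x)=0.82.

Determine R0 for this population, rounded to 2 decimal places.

lx·mx by age: 0, 0, 4.66295, 2.85384, 0.9306, 0.05494
R0 = Σ lx·mx = 8.50233 → 8.50

8.50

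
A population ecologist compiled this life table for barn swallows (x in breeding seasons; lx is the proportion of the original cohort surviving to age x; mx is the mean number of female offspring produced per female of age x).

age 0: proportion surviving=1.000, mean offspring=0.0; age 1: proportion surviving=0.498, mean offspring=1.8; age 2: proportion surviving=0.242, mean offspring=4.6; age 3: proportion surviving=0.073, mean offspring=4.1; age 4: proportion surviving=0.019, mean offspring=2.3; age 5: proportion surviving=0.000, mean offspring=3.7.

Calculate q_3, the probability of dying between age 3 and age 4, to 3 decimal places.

q_3 = (l_3 − l_4) / l_3 = (0.073 − 0.019) / 0.073
     = 0.054 / 0.073 = 0.739726… → 0.740

0.740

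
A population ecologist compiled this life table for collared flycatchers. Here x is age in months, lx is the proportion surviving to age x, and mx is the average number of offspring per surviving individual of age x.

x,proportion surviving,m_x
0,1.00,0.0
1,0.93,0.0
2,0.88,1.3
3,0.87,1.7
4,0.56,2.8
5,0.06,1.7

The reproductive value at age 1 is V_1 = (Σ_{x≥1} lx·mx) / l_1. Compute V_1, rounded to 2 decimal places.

lx·mx for x ≥ 1: 0, 1.144, 1.479, 1.568, 0.102 → sum = 4.293
V_1 = 4.293 / l_1 = 4.293 / 0.93 = 4.616129… → 4.62

4.62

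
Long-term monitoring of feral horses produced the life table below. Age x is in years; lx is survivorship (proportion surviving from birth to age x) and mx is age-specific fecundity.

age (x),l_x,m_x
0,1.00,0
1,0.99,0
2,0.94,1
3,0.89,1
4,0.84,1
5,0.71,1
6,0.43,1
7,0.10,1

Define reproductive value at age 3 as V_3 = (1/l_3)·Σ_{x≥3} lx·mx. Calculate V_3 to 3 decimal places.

3.337

lx·mx for x ≥ 3: 0.89, 0.84, 0.71, 0.43, 0.1 → sum = 2.97
V_3 = 2.97 / l_3 = 2.97 / 0.89 = 3.337079… → 3.337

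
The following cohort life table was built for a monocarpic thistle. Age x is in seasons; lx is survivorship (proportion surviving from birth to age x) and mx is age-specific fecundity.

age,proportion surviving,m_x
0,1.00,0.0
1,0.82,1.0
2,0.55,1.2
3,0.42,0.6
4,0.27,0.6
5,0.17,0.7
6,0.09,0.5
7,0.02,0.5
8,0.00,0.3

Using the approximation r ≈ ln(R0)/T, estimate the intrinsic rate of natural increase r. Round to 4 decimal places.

R0 = Σ lx·mx = 0 + 0.82 + 0.66 + 0.252 + 0.162 + 0.119 + 0.045 + 0.01 + 0 = 2.068
Σ x·lx·mx = 4.479; T = 4.479/2.068 = 2.16586…
r ≈ ln(R0)/T = ln(2.068)/2.16586… = 0.33547… → 0.3355

0.3355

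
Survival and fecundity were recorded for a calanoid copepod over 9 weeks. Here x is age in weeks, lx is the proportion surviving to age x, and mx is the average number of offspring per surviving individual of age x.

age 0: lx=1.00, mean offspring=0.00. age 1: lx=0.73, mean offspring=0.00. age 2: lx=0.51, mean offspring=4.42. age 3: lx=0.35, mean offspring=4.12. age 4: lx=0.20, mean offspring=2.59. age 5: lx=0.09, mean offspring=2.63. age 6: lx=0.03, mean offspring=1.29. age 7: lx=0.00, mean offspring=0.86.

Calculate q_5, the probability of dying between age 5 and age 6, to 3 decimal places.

q_5 = (l_5 − l_6) / l_5 = (0.09 − 0.03) / 0.09
     = 0.06 / 0.09 = 0.666667… → 0.667

0.667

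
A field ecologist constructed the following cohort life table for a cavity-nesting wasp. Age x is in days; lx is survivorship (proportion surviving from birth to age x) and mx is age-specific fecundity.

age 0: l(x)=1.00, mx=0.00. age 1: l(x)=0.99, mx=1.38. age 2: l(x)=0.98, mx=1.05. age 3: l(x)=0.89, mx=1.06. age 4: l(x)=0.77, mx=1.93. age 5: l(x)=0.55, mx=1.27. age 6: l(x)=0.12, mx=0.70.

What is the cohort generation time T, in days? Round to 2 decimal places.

2.89

lx·mx: 0, 1.3662, 1.029, 0.9434, 1.4861, 0.6985, 0.084 → R0 = 5.6072
x·lx·mx: 0, 1.3662, 2.058, 2.8302, 5.9444, 3.4925, 0.504 → Σ = 16.1953
T = 16.1953 / 5.6072 = 2.888304… → 2.89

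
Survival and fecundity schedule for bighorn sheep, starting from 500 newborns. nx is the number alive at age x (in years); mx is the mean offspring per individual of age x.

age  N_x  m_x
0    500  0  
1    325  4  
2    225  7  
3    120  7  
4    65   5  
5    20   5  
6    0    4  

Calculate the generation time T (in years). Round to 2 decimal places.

lx = nx/n0 = nx/500: 1, 0.65, 0.45, 0.24, 0.13, 0.04, 0
lx·mx: 0, 2.6, 3.15, 1.68, 0.65, 0.2, 0 → R0 = 8.28
x·lx·mx: 0, 2.6, 6.3, 5.04, 2.6, 1, 0 → Σ = 17.54
T = 17.54 / 8.28 = 2.118357… → 2.12

2.12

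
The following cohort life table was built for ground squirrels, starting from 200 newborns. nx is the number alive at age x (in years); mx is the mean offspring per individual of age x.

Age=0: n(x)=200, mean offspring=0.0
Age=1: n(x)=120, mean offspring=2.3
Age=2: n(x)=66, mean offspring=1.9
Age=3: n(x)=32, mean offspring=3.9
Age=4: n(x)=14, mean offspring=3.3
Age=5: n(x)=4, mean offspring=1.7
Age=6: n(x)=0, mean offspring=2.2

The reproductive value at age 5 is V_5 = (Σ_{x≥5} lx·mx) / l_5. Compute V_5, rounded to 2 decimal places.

1.70

lx = nx/n0 = nx/200: 1, 0.6, 0.33, 0.16, 0.07, 0.02, 0
lx·mx for x ≥ 5: 0.034, 0 → sum = 0.034
V_5 = 0.034 / l_5 = 0.034 / 0.02 = 1.7 → 1.70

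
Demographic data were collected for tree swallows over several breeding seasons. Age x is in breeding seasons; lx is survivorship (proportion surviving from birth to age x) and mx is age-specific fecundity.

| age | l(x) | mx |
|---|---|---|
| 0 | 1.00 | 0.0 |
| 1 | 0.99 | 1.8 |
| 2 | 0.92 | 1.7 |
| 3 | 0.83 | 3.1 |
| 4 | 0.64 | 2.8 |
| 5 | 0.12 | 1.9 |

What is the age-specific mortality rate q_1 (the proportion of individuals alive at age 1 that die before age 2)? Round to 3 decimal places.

0.071

q_1 = (l_1 − l_2) / l_1 = (0.99 − 0.92) / 0.99
     = 0.07 / 0.99 = 0.070707… → 0.071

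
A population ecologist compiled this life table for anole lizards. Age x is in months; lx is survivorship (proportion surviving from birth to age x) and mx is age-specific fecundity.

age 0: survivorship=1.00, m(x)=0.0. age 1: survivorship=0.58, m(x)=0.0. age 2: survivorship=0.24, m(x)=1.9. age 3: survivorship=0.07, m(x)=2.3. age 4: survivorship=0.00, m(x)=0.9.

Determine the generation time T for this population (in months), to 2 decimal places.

2.26

lx·mx: 0, 0, 0.456, 0.161, 0 → R0 = 0.617
x·lx·mx: 0, 0, 0.912, 0.483, 0 → Σ = 1.395
T = 1.395 / 0.617 = 2.26094… → 2.26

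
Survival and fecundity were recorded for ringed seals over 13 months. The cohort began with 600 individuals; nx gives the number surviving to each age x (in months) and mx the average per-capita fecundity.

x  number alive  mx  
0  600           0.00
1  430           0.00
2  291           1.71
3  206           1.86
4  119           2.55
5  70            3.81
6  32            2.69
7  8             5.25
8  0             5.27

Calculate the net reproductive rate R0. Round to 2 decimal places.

2.63

lx = nx/n0 = nx/600: 1, 0.71667…, 0.485, 0.34333…, 0.19833…, 0.11667…, 0.05333…, 0.01333…, 0
lx·mx by age: 0, 0, 0.82935, 0.6386…, 0.50575…, 0.4445…, 0.143467…, 0.07…, 0
R0 = Σ lx·mx = 2.631667… → 2.63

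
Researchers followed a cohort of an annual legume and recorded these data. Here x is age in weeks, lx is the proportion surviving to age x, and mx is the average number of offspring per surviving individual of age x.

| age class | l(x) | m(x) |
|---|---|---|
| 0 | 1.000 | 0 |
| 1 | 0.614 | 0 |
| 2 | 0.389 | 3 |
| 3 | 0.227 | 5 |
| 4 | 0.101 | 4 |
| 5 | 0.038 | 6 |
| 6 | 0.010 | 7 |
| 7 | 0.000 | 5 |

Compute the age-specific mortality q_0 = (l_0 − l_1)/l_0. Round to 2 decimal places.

0.39

q_0 = (l_0 − l_1) / l_0 = (1 − 0.614) / 1
     = 0.386 / 1 = 0.386 → 0.39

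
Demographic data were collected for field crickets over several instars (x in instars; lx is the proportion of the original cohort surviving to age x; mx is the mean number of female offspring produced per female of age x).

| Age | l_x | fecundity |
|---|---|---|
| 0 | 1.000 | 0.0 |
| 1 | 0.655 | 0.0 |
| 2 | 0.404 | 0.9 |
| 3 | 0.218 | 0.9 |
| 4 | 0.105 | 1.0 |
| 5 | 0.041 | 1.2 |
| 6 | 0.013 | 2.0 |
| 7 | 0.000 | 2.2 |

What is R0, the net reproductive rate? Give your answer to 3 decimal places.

lx·mx by age: 0, 0, 0.3636, 0.1962, 0.105, 0.0492, 0.026, 0
R0 = Σ lx·mx = 0.74 → 0.740

0.740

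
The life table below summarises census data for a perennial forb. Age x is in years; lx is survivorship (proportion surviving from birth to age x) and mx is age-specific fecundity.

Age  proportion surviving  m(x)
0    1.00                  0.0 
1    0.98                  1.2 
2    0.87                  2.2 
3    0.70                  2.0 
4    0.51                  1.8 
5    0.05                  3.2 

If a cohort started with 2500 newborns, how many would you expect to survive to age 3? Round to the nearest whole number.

1750

Expected survivors = N0 · l_3 = 2500 × 0.70 = 1750 → 1750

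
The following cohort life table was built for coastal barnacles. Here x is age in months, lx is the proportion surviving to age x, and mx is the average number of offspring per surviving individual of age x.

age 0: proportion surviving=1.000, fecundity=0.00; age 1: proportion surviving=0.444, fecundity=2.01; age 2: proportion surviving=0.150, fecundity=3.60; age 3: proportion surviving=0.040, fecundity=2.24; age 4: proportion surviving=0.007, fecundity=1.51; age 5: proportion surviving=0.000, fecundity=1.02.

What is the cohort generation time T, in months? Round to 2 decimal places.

1.49

lx·mx: 0, 0.89244, 0.54, 0.0896, 0.01057, 0 → R0 = 1.53261
x·lx·mx: 0, 0.89244, 1.08, 0.2688, 0.04228, 0 → Σ = 2.28352
T = 2.28352 / 1.53261 = 1.489955… → 1.49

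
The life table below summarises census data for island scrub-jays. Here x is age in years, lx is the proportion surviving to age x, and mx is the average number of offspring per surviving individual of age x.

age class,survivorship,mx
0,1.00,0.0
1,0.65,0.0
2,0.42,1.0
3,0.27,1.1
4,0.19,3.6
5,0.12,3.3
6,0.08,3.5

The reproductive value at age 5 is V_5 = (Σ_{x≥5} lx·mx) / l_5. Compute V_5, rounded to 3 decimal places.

5.633

lx·mx for x ≥ 5: 0.396, 0.28 → sum = 0.676
V_5 = 0.676 / l_5 = 0.676 / 0.12 = 5.633333… → 5.633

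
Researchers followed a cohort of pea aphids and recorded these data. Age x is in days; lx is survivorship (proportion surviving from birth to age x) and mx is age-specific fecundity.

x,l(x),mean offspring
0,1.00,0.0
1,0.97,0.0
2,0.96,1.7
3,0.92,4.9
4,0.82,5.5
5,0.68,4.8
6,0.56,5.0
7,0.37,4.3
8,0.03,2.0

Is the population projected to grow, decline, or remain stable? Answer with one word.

R0 = Σ lx·mx = 0 + 0 + 1.632 + 4.508 + 4.51 + 3.264 + 2.8 + 1.591 + 0.06 = 18.365
R0 > 1, so the population is growing.

growing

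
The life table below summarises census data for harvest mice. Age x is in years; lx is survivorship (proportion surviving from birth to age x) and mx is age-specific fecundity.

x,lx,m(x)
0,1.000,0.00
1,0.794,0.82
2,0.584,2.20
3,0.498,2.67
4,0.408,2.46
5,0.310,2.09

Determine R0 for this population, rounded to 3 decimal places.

4.917

lx·mx by age: 0, 0.65108, 1.2848, 1.32966, 1.00368, 0.6479
R0 = Σ lx·mx = 4.91712 → 4.917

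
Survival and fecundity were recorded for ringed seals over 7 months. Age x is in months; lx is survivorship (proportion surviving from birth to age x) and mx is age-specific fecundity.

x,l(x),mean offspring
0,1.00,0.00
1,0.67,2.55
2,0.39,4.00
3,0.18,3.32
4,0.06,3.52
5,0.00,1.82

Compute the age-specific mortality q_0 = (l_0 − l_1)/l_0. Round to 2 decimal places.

0.33

q_0 = (l_0 − l_1) / l_0 = (1 − 0.67) / 1
     = 0.33 / 1 = 0.33 → 0.33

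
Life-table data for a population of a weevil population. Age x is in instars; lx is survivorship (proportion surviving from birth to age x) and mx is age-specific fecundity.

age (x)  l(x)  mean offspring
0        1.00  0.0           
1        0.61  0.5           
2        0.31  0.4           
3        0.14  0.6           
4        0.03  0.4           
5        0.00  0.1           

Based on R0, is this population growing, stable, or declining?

R0 = Σ lx·mx = 0 + 0.305 + 0.124 + 0.084 + 0.012 + 0 = 0.525
R0 < 1, so the population is declining.

declining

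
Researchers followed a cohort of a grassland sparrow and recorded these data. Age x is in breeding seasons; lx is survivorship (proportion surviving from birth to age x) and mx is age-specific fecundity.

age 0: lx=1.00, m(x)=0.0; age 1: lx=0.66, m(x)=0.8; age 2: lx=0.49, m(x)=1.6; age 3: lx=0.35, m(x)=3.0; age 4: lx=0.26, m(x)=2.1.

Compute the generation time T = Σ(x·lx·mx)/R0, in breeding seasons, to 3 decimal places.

2.555

lx·mx: 0, 0.528, 0.784, 1.05, 0.546 → R0 = 2.908
x·lx·mx: 0, 0.528, 1.568, 3.15, 2.184 → Σ = 7.43
T = 7.43 / 2.908 = 2.555021… → 2.555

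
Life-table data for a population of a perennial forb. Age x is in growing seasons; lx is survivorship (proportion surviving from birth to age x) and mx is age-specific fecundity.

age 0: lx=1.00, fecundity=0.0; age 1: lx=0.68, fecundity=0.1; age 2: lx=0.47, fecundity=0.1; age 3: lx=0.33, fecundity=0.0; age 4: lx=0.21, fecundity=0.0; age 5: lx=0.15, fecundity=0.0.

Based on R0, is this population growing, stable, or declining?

R0 = Σ lx·mx = 0 + 0.068 + 0.047 + 0 + 0 + 0 = 0.115
R0 < 1, so the population is declining.

declining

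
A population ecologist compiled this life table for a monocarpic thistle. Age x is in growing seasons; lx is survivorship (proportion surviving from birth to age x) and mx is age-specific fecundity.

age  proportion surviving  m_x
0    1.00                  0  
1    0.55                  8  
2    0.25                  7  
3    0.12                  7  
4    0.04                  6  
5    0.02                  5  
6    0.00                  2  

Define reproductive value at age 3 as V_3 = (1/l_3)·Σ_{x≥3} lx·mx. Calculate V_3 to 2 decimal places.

9.83

lx·mx for x ≥ 3: 0.84, 0.24, 0.1, 0 → sum = 1.18
V_3 = 1.18 / l_3 = 1.18 / 0.12 = 9.833333… → 9.83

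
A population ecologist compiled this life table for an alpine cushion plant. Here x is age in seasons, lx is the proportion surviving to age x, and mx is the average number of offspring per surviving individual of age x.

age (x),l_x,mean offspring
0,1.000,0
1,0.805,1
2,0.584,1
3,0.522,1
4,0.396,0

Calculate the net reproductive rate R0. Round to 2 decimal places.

1.91

lx·mx by age: 0, 0.805, 0.584, 0.522, 0
R0 = Σ lx·mx = 1.911 → 1.91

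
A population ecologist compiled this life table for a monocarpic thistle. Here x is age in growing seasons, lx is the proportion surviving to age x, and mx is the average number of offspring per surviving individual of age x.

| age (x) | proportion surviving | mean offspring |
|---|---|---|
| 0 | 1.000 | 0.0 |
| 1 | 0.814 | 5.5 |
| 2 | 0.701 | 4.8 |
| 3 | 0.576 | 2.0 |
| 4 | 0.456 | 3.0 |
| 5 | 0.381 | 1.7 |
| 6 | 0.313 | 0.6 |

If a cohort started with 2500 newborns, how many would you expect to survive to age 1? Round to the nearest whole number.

2035

Expected survivors = N0 · l_1 = 2500 × 0.814 = 2035 → 2035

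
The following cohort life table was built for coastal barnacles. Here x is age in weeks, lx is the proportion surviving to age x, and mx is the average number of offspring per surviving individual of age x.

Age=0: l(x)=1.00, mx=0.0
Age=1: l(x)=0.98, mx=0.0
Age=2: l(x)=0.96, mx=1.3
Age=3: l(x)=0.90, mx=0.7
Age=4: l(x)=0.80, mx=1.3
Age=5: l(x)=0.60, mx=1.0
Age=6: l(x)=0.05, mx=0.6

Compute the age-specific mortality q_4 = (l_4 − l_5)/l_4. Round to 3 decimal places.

q_4 = (l_4 − l_5) / l_4 = (0.8 − 0.6) / 0.8
     = 0.2 / 0.8 = 0.25 → 0.250

0.250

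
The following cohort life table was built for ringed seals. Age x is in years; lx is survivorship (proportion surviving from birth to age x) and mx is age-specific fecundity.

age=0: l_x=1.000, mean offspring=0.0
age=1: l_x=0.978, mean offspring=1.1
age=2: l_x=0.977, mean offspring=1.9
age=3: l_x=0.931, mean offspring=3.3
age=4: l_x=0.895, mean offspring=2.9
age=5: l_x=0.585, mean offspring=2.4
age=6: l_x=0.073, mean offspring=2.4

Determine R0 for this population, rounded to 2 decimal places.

lx·mx by age: 0, 1.0758, 1.8563, 3.0723, 2.5955, 1.404, 0.1752
R0 = Σ lx·mx = 10.1791 → 10.18

10.18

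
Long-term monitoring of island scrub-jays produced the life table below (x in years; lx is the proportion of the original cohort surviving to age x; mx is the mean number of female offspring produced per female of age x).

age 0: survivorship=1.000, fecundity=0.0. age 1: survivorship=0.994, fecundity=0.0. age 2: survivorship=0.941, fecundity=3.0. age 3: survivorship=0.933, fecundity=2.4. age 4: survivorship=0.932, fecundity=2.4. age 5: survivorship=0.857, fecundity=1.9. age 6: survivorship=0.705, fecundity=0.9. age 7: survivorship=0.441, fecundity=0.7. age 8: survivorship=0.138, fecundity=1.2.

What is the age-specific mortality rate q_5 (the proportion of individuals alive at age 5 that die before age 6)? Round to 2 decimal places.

q_5 = (l_5 − l_6) / l_5 = (0.857 − 0.705) / 0.857
     = 0.152 / 0.857 = 0.177363… → 0.18

0.18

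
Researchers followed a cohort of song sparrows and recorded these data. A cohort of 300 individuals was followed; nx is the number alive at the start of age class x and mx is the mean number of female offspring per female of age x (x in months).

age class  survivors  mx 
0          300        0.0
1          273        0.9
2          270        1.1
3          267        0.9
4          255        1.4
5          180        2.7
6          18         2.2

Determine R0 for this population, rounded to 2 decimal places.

5.55

lx = nx/n0 = nx/300: 1, 0.91, 0.9, 0.89, 0.85, 0.6, 0.06
lx·mx by age: 0, 0.819, 0.99, 0.801, 1.19, 1.62, 0.132
R0 = Σ lx·mx = 5.552 → 5.55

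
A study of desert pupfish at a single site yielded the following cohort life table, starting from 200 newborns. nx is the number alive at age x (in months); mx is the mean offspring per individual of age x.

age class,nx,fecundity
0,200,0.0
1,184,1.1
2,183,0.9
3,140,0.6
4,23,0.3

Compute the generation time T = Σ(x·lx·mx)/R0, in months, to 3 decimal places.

lx = nx/n0 = nx/200: 1, 0.92, 0.915, 0.7, 0.115
lx·mx: 0, 1.012, 0.8235, 0.42, 0.0345 → R0 = 2.29
x·lx·mx: 0, 1.012, 1.647, 1.26, 0.138 → Σ = 4.057
T = 4.057 / 2.29 = 1.771616… → 1.772

1.772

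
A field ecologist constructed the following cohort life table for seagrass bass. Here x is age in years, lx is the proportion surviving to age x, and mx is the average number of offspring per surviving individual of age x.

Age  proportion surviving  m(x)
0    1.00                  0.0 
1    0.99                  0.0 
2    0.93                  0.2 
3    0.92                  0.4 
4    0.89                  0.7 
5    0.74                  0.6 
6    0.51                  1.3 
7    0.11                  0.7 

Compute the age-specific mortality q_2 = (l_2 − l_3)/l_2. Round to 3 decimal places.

0.011

q_2 = (l_2 − l_3) / l_2 = (0.93 − 0.92) / 0.93
     = 0.01 / 0.93 = 0.010753… → 0.011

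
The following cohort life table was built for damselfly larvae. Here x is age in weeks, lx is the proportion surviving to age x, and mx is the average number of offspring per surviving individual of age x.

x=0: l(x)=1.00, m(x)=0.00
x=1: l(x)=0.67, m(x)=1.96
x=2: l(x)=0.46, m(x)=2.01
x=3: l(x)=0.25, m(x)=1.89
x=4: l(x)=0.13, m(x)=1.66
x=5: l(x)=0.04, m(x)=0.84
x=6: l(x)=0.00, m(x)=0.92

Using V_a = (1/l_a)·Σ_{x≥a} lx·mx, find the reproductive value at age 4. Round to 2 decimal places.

1.92

lx·mx for x ≥ 4: 0.2158, 0.0336, 0 → sum = 0.2494
V_4 = 0.2494 / l_4 = 0.2494 / 0.13 = 1.918462… → 1.92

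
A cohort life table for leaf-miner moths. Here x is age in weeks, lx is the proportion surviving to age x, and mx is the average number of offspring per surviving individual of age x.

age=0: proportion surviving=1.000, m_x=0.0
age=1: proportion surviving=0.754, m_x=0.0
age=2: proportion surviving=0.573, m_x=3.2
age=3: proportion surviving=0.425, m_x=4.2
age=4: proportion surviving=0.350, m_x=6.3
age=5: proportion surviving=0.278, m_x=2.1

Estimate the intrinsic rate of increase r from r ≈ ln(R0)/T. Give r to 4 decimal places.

R0 = Σ lx·mx = 0 + 0 + 1.8336 + 1.785 + 2.205 + 0.5838 = 6.4074
Σ x·lx·mx = 20.7612; T = 20.7612/6.4074 = 3.24019…
r ≈ ln(R0)/T = ln(6.4074)/3.24019… = 0.573254… → 0.5733

0.5733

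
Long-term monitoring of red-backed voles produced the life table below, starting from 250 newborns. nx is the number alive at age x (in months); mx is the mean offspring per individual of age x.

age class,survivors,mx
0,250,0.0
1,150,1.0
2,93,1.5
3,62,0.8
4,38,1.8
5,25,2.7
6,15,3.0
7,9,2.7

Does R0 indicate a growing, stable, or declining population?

growing

lx = nx/n0 = nx/250: 1, 0.6, 0.372, 0.248, 0.152, 0.1, 0.06, 0.036
R0 = Σ lx·mx = 0 + 0.6 + 0.558 + 0.1984 + 0.2736 + 0.27 + 0.18 + 0.0972 = 2.1772
R0 > 1, so the population is growing.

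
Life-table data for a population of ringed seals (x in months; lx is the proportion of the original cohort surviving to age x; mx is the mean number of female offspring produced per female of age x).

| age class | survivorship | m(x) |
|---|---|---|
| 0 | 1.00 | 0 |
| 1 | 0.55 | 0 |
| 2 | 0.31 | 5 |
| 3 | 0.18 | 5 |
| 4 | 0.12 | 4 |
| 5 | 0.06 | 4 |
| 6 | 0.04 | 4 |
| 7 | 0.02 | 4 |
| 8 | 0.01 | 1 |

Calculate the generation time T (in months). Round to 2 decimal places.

lx·mx: 0, 0, 1.55, 0.9, 0.48, 0.24, 0.16, 0.08, 0.01 → R0 = 3.42
x·lx·mx: 0, 0, 3.1, 2.7, 1.92, 1.2, 0.96, 0.56, 0.08 → Σ = 10.52
T = 10.52 / 3.42 = 3.076023… → 3.08

3.08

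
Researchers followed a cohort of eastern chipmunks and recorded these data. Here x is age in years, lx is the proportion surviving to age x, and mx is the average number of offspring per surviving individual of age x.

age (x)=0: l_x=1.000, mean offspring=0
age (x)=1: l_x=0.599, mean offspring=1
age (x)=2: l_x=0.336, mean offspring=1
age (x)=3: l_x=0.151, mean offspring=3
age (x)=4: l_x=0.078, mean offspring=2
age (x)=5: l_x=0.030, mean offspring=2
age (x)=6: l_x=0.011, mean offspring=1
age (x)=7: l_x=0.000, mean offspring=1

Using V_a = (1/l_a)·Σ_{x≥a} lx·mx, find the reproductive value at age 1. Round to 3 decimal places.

2.696

lx·mx for x ≥ 1: 0.599, 0.336, 0.453, 0.156, 0.06, 0.011, 0 → sum = 1.615
V_1 = 1.615 / l_1 = 1.615 / 0.599 = 2.69616… → 2.696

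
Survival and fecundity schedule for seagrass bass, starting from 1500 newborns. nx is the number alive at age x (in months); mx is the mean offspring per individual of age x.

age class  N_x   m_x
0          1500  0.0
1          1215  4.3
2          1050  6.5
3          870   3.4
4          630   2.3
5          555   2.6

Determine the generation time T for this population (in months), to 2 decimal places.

lx = nx/n0 = nx/1500: 1, 0.81, 0.7, 0.58, 0.42, 0.37
lx·mx: 0, 3.483, 4.55, 1.972, 0.966, 0.962 → R0 = 11.933
x·lx·mx: 0, 3.483, 9.1, 5.916, 3.864, 4.81 → Σ = 27.173
T = 27.173 / 11.933 = 2.277131… → 2.28

2.28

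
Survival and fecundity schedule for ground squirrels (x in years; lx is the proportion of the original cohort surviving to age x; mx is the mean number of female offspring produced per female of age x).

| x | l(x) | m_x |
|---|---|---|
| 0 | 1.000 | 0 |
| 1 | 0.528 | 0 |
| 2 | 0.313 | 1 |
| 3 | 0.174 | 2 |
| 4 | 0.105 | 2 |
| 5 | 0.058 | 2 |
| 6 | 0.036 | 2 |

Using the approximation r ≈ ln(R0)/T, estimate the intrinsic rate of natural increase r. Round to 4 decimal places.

R0 = Σ lx·mx = 0 + 0 + 0.313 + 0.348 + 0.21 + 0.116 + 0.072 = 1.059
Σ x·lx·mx = 3.522; T = 3.522/1.059 = 3.32578…
r ≈ ln(R0)/T = ln(1.059)/3.32578… = 0.017237… → 0.0172

0.0172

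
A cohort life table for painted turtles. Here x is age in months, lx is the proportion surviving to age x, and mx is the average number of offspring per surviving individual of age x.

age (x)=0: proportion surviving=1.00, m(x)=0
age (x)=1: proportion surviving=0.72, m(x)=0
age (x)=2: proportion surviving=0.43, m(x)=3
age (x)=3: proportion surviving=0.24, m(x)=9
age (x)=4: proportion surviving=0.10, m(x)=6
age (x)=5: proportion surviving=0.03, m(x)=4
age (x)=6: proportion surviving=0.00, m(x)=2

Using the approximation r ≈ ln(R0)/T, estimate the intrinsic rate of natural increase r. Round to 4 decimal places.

0.4937

R0 = Σ lx·mx = 0 + 0 + 1.29 + 2.16 + 0.6 + 0.12 + 0 = 4.17
Σ x·lx·mx = 12.06; T = 12.06/4.17 = 2.89209…
r ≈ ln(R0)/T = ln(4.17)/2.89209… = 0.493732… → 0.4937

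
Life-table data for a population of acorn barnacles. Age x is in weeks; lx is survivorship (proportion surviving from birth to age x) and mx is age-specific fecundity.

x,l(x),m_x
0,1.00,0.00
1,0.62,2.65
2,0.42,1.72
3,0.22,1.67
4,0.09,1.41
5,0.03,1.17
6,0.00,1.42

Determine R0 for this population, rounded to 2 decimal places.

lx·mx by age: 0, 1.643, 0.7224, 0.3674, 0.1269, 0.0351, 0
R0 = Σ lx·mx = 2.8948 → 2.89

2.89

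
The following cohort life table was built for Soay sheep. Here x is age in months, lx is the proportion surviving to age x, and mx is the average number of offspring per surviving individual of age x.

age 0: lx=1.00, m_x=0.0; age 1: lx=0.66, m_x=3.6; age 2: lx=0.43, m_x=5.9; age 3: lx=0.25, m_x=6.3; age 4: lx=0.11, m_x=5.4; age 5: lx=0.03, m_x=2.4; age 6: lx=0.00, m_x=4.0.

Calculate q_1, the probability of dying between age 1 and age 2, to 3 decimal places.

q_1 = (l_1 − l_2) / l_1 = (0.66 − 0.43) / 0.66
     = 0.23 / 0.66 = 0.348485… → 0.348

0.348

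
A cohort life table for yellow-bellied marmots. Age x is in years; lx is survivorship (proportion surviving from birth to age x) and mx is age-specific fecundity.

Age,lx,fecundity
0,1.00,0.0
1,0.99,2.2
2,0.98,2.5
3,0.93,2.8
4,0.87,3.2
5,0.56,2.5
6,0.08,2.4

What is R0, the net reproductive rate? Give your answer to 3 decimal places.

11.608

lx·mx by age: 0, 2.178, 2.45, 2.604, 2.784, 1.4, 0.192
R0 = Σ lx·mx = 11.608 → 11.608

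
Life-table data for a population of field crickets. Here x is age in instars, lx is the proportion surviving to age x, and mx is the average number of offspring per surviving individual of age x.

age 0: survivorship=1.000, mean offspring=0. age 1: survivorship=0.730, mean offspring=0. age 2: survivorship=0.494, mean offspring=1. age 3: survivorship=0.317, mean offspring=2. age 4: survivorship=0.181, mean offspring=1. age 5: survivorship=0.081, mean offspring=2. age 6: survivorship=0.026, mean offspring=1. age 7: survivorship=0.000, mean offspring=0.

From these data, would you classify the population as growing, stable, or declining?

growing

R0 = Σ lx·mx = 0 + 0 + 0.494 + 0.634 + 0.181 + 0.162 + 0.026 + 0 = 1.497
R0 > 1, so the population is growing.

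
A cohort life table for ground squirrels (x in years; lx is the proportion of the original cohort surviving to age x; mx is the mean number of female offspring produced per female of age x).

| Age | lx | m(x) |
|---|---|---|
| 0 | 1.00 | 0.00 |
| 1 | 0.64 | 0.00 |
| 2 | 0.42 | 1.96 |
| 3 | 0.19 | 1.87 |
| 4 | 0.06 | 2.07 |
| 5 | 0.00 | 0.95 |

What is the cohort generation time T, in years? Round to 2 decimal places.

2.46

lx·mx: 0, 0, 0.8232, 0.3553, 0.1242, 0 → R0 = 1.3027
x·lx·mx: 0, 0, 1.6464, 1.0659, 0.4968, 0 → Σ = 3.2091
T = 3.2091 / 1.3027 = 2.463422… → 2.46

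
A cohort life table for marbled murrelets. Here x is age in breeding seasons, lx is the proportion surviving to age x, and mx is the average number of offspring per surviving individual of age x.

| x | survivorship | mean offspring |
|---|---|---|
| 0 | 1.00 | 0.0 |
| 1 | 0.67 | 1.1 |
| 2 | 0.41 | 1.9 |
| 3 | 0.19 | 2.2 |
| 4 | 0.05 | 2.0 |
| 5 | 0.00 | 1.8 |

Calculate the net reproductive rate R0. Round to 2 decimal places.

2.03

lx·mx by age: 0, 0.737, 0.779, 0.418, 0.1, 0
R0 = Σ lx·mx = 2.034 → 2.03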